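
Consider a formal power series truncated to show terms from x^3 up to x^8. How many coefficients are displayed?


From x^3 to x^8 inclusive, the count is 8 - 3 + 1 = 6.

6


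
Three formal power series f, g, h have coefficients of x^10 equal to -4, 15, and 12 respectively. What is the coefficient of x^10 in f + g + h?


Series addition is componentwise:
-4 + 15 + 12
= 23

23


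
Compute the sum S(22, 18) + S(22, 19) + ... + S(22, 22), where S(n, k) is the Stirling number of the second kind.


By definition, S(n, k) counts partitions of an n-set into exactly k nonempty blocks.
Computing row n = 22 for k = 18..22:
S(22, k): 53374629, 1389850, 23485, 231, 1
Sum = 54788196.

54788196


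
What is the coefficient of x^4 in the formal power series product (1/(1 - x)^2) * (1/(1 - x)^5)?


Combine the factors: (1/(1 - x)^2) * (1/(1 - x)^5) = 1/(1 - x)^7.
Then use 1/(1 - x)^r = sum_{k>=0} C(k + r - 1, r - 1) x^k with r = 7 and k = 4:
C(10, 6) = 210.

210


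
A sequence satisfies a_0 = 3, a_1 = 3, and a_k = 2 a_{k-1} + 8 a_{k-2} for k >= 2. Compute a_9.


The characteristic equation is t^2 - 2 t - 8 = 0, with roots r_1 = 4 and r_2 = -2 (so c_1 = r_1 + r_2, c_2 = -r_1 r_2 as required).
One can use the closed form a_n = A r_1^n + B r_2^n, but direct iteration is more reliable:
a_0 = 3, a_1 = 3, a_2 = 30, a_3 = 84, a_4 = 408, a_5 = 1488, a_6 = 6240, a_7 = 24384, a_8 = 98688, a_9 = 392448.
So a_9 = 392448.

392448


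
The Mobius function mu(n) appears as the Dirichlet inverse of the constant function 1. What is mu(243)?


243 has a squared prime factor, so mu(243) = 0.
Factorization reveals a repeated prime.

0


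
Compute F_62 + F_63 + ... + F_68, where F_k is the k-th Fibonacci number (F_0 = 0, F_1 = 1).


Use the identity sum_{k=0}^{N} F_k = F_{N+2} - 1 (which follows from F_{k+2} - F_{k+1} = F_k). Then
sum_{k=62}^{68} F_k = (F_{70} - 1) - (F_{63} - 1) = F_{70} - F_{63}.
Computing: F_{70} = 190392490709135, F_{63} = 6557470319842, so
Sum = 190392490709135 - 6557470319842 = 183835020389293.

183835020389293


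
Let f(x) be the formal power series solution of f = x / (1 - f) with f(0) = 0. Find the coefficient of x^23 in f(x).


Apply Lagrange inversion: f = x * phi(f) with phi(t) = 1/(1 - t), so
[x^n] f = (1/n) [t^(n-1)] phi(t)^n = (1/n) [t^(n-1)] (1 - t)^(-n) = (1/n) C(2n - 2, n - 1) = C_{n-1}.
For n = 23: C_22 = C(44, 22) / 23 = 2104098963720/23 = 91482563640 = 91482563640.

91482563640


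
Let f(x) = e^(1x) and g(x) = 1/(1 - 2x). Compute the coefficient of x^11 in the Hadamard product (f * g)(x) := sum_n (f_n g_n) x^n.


Expanding: f_k = 1^k/k! (from e^(1x)) and g_k = 2^k (from 1/(1 - 2x)). So the Hadamard coefficient (f * g)_k = 1^k 2^k / k! = (2)^k / k!.
For k = 11: 2^11/11! = 2048/39916800 = 8/155925.

8/155925


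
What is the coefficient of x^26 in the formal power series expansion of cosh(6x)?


The Maclaurin series is cosh(t) = sum_{m>=0} t^(2m) / (2m)!, so substituting t = 6x, only even powers of x are nonzero, with coefficient of x^(2m) equal to 6^(2m) / (2m)!.
For x^26 the coefficient is 6^26/26! = 170581728179578208256/403291461126605635584000000 = 344373768/814172781296875.

344373768/814172781296875


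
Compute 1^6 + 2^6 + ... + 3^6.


This power sum has a closed form given by Faulhaber's formula
sum_{k=1}^{m} k^p = (1 / (p + 1)) * sum_{j=0}^{p} C(p + 1, j) B_j m^(p + 1 - j),
but for small m direct computation is fastest:
1 + 64 + 729 = 794.

794


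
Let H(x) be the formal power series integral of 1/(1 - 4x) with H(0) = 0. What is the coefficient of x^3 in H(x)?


1/(1 - 4x) = sum_{k>=0} 4^k x^k. Integrating termwise with H(0) = 0:
H(x) = sum_{k>=0} 4^k x^(k+1) / (k+1) = sum_{m>=1} 4^(m-1) x^m / m.
For m = 3: 4^2/3 = 16/3 = 16/3.

16/3


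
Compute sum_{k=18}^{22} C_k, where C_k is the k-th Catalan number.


C_18 through C_22: 477638700, 1767263190, 6564120420, 24466267020, 91482563640
Sum = 477638700 + 1767263190 + 6564120420 + 24466267020 + 91482563640
= 124757852970

124757852970


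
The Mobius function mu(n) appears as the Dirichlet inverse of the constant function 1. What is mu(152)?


152 has a squared prime factor, so mu(152) = 0.
Factorization reveals a repeated prime.

0


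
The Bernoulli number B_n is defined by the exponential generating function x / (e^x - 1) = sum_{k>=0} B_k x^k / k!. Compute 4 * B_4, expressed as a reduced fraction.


Bernoulli numbers can also be computed recursively via B_0 = 1 and sum_{j=0}^{m} C(m+1, j) B_j = 0 for m >= 1. Odd-index Bernoulli numbers vanish for k >= 3.
Computing B_4 = -1/30, so 4 * B_4 = 4 * -1/30 = -2/15.

-2/15


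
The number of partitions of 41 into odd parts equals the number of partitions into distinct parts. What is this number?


Computing partitions of 41 into odd parts (1, 3, 5, ...):
Using the generating function prod_{k>=0} 1/(1-x^(2k+1)),
the count is 1260

1260


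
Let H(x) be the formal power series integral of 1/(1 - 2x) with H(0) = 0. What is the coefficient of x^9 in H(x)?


1/(1 - 2x) = sum_{k>=0} 2^k x^k. Integrating termwise with H(0) = 0:
H(x) = sum_{k>=0} 2^k x^(k+1) / (k+1) = sum_{m>=1} 2^(m-1) x^m / m.
For m = 9: 2^8/9 = 256/9 = 256/9.

256/9


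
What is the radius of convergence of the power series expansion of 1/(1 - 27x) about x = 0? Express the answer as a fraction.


Expanding 1/(1 - 27x) = sum_{k>=0} 27^k x^k, the series converges when |27x| < 1, i.e., |x| < 1/27.
So the radius of convergence is 1/27 = 1/27.

1/27


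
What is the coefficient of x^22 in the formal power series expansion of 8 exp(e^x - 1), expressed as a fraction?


exp(e^x - 1) is the exponential generating function for the Bell numbers Bell_k: exp(e^x - 1) = sum_{k>=0} Bell_k x^k / k!.
So the coefficient of x^22 in 8 exp(e^x - 1) is 8 Bell_22 / 22!.
Computing: Bell_22 = 4506715738447323 and 22! = 1124000727777607680000, giving
8 * 4506715738447323/1124000727777607680000 = 88366975263673/2754903744552960000.

88366975263673/2754903744552960000


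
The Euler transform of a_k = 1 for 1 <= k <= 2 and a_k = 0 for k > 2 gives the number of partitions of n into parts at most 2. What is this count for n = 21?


Partitions of 21 into parts at most 2:
Using generating function (1-x)^(-1)(1-x^2)^(-1),
the coefficient of x^21 = 11

11


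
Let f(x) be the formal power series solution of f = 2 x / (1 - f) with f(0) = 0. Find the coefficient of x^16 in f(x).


Apply Lagrange inversion: f = 2 x * phi(f) with phi(t) = 1/(1 - t), so
[x^n] f = 2^n * (1/n) [t^(n-1)] phi(t)^n = 2^n * (1/n) [t^(n-1)] (1 - t)^(-n) = 2^n * (1/n) C(2n - 2, n - 1) = 2^n * C_{n-1}.
For n = 16: C_15 = C(30, 15) / 16 = 155117520/16 = 9694845.
With the 2^16 = 65536 factor, the coefficient is 65536 * 9694845 = 635361361920.

635361361920


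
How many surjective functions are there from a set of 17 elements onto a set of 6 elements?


By inclusion-exclusion on which target elements are missed, the number of surjections from an n-set onto a k-set is
surj(n, k) = sum_{j=0}^{k} (-1)^j C(k, j) (k - j)^n.
Equivalently surj(n, k) = k! * S(n, k), where S(n, k) is the Stirling number of the second kind.
For n = 17, k = 6:
S(17, 6) = 17505749898, so
surj = 6! * 17505749898 = 720 * 17505749898 = 12604139926560.

12604139926560


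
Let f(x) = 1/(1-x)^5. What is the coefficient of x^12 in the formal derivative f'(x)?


Differentiate: d/dx [ 1/(1-x)^r ] = r / (1-x)^(r+1).
Here r = 5, so f'(x) = 5 / (1-x)^6.
The expansion of 1/(1-x)^(r+1) has coefficient of x^n equal to C(n+r, r).
So the coefficient of x^12 in f'(x) is
5 * C(17, 5) = 5 * 6188 = 30940

30940


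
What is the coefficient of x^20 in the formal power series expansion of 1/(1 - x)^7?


The negative binomial / multiset identity is
1/(1 - x)^r = sum_{k>=0} C(k + r - 1, r - 1) x^k.
Here r = 7 and k = 20, so the coefficient is
C(20 + 6, 6) = C(26, 6)
= 230230

230230


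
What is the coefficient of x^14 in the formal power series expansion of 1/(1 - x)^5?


The expansion 1/(1 - x)^r = sum_{k>=0} C(k + r - 1, r - 1) x^k follows from the multiset / negative-binomial theorem (or from repeated differentiation of the geometric series).
For r = 5 and k = 14:
C(18, 4) = 6402373705728000 / (24 * 87178291200) = 3060.

3060


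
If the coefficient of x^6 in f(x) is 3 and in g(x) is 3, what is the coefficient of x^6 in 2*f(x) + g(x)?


Scalar multiplication scales coefficients: 2 * 3 = 6.
Then add the g coefficient: 6 + 3
= 9

9


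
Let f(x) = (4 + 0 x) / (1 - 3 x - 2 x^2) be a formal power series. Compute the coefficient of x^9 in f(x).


Write f(x) = sum_{k>=0} a_k x^k. Multiplying both sides by 1 - 3 x - 2 x^2 gives
(1 - 3 x - 2 x^2) sum_{k>=0} a_k x^k = 4 + 0 x.
Matching coefficients:
 x^0: a_0 = 4
 x^1: a_1 - 3 a_0 = 0  =>  a_1 = 3*4 + 0 = 12
 x^k (k >= 2): a_k = 3 a_{k-1} + 2 a_{k-2}.
Iterating: a_2 = 44, a_3 = 156, a_4 = 556, a_5 = 1980, a_6 = 7052, a_7 = 25116, a_8 = 89452, a_9 = 318588.
So the coefficient of x^9 is 318588.

318588


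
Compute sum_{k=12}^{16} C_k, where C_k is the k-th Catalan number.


C_12 through C_16: 208012, 742900, 2674440, 9694845, 35357670
Sum = 208012 + 742900 + 2674440 + 9694845 + 35357670
= 48677867

48677867


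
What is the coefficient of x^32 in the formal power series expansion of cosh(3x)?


The Maclaurin series is cosh(t) = sum_{m>=0} t^(2m) / (2m)!, so substituting t = 3x, only even powers of x are nonzero, with coefficient of x^(2m) equal to 3^(2m) / (2m)!.
For x^32 the coefficient is 3^32/32! = 1853020188851841/263130836933693530167218012160000000 = 387420489/55014121340467297648640000000.

387420489/55014121340467297648640000000


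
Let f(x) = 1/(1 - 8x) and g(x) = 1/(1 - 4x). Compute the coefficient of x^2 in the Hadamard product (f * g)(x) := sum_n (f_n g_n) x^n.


f has coefficients f_k = 8^k and g has coefficients g_k = 4^k, so the Hadamard product has coefficient (f*g)_k = 8^k * 4^k = 32^k.
For k = 2: 32^2 = 1024.

1024


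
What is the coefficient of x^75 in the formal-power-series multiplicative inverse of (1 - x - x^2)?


Let the inverse be f(x) = sum_{k>=0} a_k x^k. From f(x) * (1 - x - x^2) = 1 and matching coefficients:
 x^0: a_0 = 1.
 x^1: a_1 - a_0 = 0, so a_1 = 1.
 x^k (k >= 2): a_k - a_{k-1} - a_{k-2} = 0, i.e. a_k = a_{k-1} + a_{k-2}.
This is the Fibonacci-type recurrence shifted so that a_0 = a_1 = 1.
Iterating: a_0=1, a_1=1, a_2=2, a_3=3, a_4=5, a_5=8, a_6=13, a_7=21, a_8=34, a_9=55, ...
a_75 = 3416454622906707.

3416454622906707


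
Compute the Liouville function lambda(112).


The Liouville function is lambda(k) = (-1)^Omega(k), where Omega(k) counts the prime factors of k with multiplicity.
Factoring: 112 = 2 * 2 * 2 * 2 * 7, so Omega(112) = 5.
lambda(112) = (-1)^5 = -1.

-1


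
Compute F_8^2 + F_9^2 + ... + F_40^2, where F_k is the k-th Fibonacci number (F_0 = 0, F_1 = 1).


There is a standard identity sum_{k=0}^{N} F_k^2 = F_N * F_{N+1} (proved inductively from the telescoping relation F_k^2 = F_k F_{k+1} - F_{k-1} F_k). Then
sum_{k=8}^{40} F_k^2 = F_40 F_41 - F_7 F_8.
Computing: F_40 = 102334155, F_41 = 165580141, F_7 = 13, F_8 = 21.
Sum = 102334155 * 165580141 - 13 * 21 = 16944503814015582.

16944503814015582


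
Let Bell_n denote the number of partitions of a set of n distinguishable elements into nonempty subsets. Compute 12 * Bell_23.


Bell_23 can be computed from the Bell triangle or from Dobinski's identity Bell_n = (1/e) * sum_{k>=0} k^n / k!.
Computing Bell_23 = 44152005855084346.
Then 12 * 44152005855084346 = 529824070261012152.

529824070261012152


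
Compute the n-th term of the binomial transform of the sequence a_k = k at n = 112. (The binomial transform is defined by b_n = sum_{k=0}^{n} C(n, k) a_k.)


With a_k = k, b_n = sum_{k=0}^{n} C(n, k) k. Using k * C(n, k) = n * C(n-1, k-1) gives b_n = n * sum_{k>=1} C(n-1, k-1) = n * 2^(n-1).
For n = 112: 112 * 2^111 = 112 * 2596148429267413814265248164610048 = 290768624077950347197707794436325376.

290768624077950347197707794436325376


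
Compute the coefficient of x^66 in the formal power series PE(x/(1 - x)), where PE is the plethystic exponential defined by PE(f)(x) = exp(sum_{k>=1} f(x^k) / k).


For f(x) = x/(1 - x) we have
sum_{k>=1} f(x^k) / k = sum_{k>=1} (1/k) * x^k / (1 - x^k) = sum_{k, m >= 1} x^(k m) / k,
which after exponentiating simplifies to
PE(x/(1 - x)) = prod_{k>=1} 1 / (1 - x^k).
This is the generating function for the partition function p(n), so the coefficient of x^66 is p(66).
Computing p(66) by dynamic programming over parts 1, 2, ..., 66: p(66) = 2323520.

2323520


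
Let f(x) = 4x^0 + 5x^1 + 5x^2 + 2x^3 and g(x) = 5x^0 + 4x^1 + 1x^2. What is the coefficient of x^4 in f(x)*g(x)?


Cauchy product at x^4:
5*1 + 2*4
= 13

13


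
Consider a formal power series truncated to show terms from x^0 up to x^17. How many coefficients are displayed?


From x^0 to x^17 inclusive, the count is 17 - 0 + 1 = 18.

18


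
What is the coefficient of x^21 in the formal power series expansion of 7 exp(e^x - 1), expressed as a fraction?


exp(e^x - 1) is the exponential generating function for the Bell numbers Bell_k: exp(e^x - 1) = sum_{k>=0} Bell_k x^k / k!.
So the coefficient of x^21 in 7 exp(e^x - 1) is 7 Bell_21 / 21!.
Computing: Bell_21 = 474869816156751 and 21! = 51090942171709440000, giving
7 * 474869816156751/51090942171709440000 = 158289938718917/2432902008176640000.

158289938718917/2432902008176640000


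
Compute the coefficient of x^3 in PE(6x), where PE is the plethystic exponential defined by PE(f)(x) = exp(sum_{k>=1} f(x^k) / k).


With f(x) = 6x, the exponent is sum_{k>=1} 6 x^k / k = 6 * (-ln(1 - x)). Exponentiating:
PE(6x) = exp(-6 ln(1 - x)) = 1/(1 - x)^6.
By the negative binomial expansion, [x^n] 1/(1 - x)^6 = C(n + 5, 5).
For n = 3: C(8, 5) = 56.

56


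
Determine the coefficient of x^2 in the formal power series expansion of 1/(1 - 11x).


The geometric series identity gives 1/(1 - c x) = sum_{k>=0} c^k x^k, so the coefficient of x^k is c^k.
Here c = 11 and k = 2.
Computing: 11^2 = 121

121


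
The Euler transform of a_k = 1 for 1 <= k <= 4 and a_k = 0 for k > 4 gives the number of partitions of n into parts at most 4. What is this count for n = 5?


Partitions of 5 into parts at most 4:
Using generating function (1-x)^(-1)(1-x^2)^(-1)...(1-x^4)^(-1),
the coefficient of x^5 = 6

6


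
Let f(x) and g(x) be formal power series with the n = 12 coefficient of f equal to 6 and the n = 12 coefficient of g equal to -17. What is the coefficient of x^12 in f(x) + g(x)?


Addition of formal power series is termwise.
The coefficient of x^12 in f + g = 6 + -17
= -11

-11


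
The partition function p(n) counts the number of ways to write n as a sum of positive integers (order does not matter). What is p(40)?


Using the generating function prod_{k>=1} 1/(1-x^k), we compute p(40).
By dynamic programming over parts 1 through 40:
p(40) = 37338

37338


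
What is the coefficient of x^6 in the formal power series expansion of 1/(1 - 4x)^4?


The general identity 1/(1 - c x)^r = sum_{k>=0} c^k C(k + r - 1, r - 1) x^k follows by substituting y = c x into 1/(1 - y)^r = sum_{k>=0} C(k + r - 1, r - 1) y^k.
For c = 4, r = 4, k = 6:
4^6 * C(9, 3) = 4096 * 84 = 344064.

344064


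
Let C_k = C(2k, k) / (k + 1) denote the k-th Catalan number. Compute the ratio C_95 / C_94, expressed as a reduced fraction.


Using C_k = (2k)! / (k! (k+1)!), the ratio C_{k+1}/C_k simplifies to
C_{k+1}/C_k = [(2k+2)! / ((k+1)! (k+2)!)] * [k! (k+1)! / (2k)!]
 = (2k+2)(2k+1) / ((k+1)(k+2)) = 2(2k+1) / (k+2).
For k = 94: 2(2*94 + 1) / (94 + 2) = 378/96 = 63/16.

63/16


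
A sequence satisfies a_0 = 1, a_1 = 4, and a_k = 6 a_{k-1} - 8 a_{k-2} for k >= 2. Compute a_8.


The characteristic equation is t^2 - 6 t + 8 = 0, with roots r_1 = 4 and r_2 = 2 (so c_1 = r_1 + r_2, c_2 = -r_1 r_2 as required).
One can use the closed form a_n = A r_1^n + B r_2^n, but direct iteration is more reliable:
a_0 = 1, a_1 = 4, a_2 = 16, a_3 = 64, a_4 = 256, a_5 = 1024, a_6 = 4096, a_7 = 16384, a_8 = 65536.
So a_8 = 65536.

65536


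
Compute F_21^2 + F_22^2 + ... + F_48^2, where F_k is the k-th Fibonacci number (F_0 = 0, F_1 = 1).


There is a standard identity sum_{k=0}^{N} F_k^2 = F_N * F_{N+1} (proved inductively from the telescoping relation F_k^2 = F_k F_{k+1} - F_{k-1} F_k). Then
sum_{k=21}^{48} F_k^2 = F_48 F_49 - F_20 F_21.
Computing: F_48 = 4807526976, F_49 = 7778742049, F_20 = 6765, F_21 = 10946.
Sum = 4807526976 * 7778742049 - 6765 * 10946 = 37396512239838964134.

37396512239838964134


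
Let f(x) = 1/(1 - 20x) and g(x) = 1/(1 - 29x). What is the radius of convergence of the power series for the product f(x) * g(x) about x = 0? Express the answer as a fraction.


The radius of 1/(1 - 20x) is 1/20 (nearest singularity at x = 1/20), and the radius of 1/(1 - 29x) is 1/29.
The product f(x)*g(x) = 1/((1 - 20x)(1 - 29x)) has singularities at both 1/20 and 1/29, so its radius of convergence is the distance to the nearest one:
min(1/20, 1/29) = 1/29.

1/29


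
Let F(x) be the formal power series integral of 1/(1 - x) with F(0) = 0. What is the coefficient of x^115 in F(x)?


1/(1 - x) = sum_{k>=0} x^k. Integrating termwise and using F(0) = 0 gives
F(x) = sum_{k>=0} x^(k+1) / (k+1) = sum_{m>=1} x^m / m = -ln(1 - x).
So the coefficient of x^115 is 1/115 = 1/115.

1/115


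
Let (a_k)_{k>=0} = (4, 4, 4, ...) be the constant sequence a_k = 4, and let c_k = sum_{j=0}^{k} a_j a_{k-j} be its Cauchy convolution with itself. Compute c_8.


Since a_j = 4 for all j >= 0, the convolution sum becomes
c_k = sum_{j=0}^{k} 4 * 4 = 16 * (k + 1).
Equivalently, the generating function of (a_k) is 4/(1 - x) and its square is 16/(1 - x)^2 = sum_{k>=0} 16(k + 1) x^k.
For k = 8: 16 * 9 = 144.

144


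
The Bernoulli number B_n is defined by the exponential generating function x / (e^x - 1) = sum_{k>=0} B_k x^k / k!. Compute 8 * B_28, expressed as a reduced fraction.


Bernoulli numbers can also be computed recursively via B_0 = 1 and sum_{j=0}^{m} C(m+1, j) B_j = 0 for m >= 1. Odd-index Bernoulli numbers vanish for k >= 3.
Computing B_28 = -23749461029/870, so 8 * B_28 = 8 * -23749461029/870 = -94997844116/435.

-94997844116/435


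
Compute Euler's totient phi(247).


phi(n) counts integers in [1, n] coprime to n. Using the multiplicative formula phi(n) = n * prod_{p | n} (1 - 1/p):
247 = 13 * 19, so
phi(247) = 247 * (1 - 1/13) * (1 - 1/19) = 216.

216


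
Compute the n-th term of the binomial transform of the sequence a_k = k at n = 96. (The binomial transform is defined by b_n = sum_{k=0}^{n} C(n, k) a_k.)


With a_k = k, b_n = sum_{k=0}^{n} C(n, k) k. Using k * C(n, k) = n * C(n-1, k-1) gives b_n = n * sum_{k>=1} C(n-1, k-1) = n * 2^(n-1).
For n = 96: 96 * 2^95 = 96 * 39614081257132168796771975168 = 3802951800684688204490109616128.

3802951800684688204490109616128


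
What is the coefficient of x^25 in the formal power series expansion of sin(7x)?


The Maclaurin series is sin(t) = sum_{k>=0} (-1)^k t^(2k+1) / (2k+1)!, so substituting t = 7x, only odd powers of x are nonzero, with coefficient of x^(2k+1) equal to (-1)^k 7^(2k+1) / (2k+1)!.
Write 25 = 2*12 + 1, giving the coefficient (-1)^12 * 7^25 / 25! = 1341068619663964900807/15511210043330985984000000 = 3909821048582988049/45222186715250688000000.

3909821048582988049/45222186715250688000000


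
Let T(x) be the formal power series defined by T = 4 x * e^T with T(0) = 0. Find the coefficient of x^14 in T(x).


Apply the Lagrange inversion formula: if T = 4 x * phi(T) with phi(t) = e^t, then
[x^n] T = 4^n * (1/n) [t^(n-1)] phi(t)^n = 4^n * (1/n) [t^(n-1)] e^(n t) = 4^n * (1/n) * n^(n-1) / (n-1)! = 4^n * n^(n-1) / n!.
When c = 1 this is the Cayley count of rooted labeled trees on n vertices, divided by n!.
For n = 14: 4^14 * 14^13 / 14! = 268435456 * 793714773254144/87178291200 = 2123138423672799232/868725.

2123138423672799232/868725


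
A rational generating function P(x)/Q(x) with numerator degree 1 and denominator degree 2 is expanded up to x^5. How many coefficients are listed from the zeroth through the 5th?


Expanding up to x^5 gives the coefficients for x^0, x^1, ..., x^5.
That is 5 + 1 = 6 coefficients in total.

6


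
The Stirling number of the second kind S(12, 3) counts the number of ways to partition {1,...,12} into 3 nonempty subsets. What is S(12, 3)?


Using the explicit formula S(n,k) = (1/k!) sum_{j=0}^{k} (-1)^(k-j) C(k,j) j^n:
S(12, 3) = 86526
Equivalently, S(n,k) is n! times the coefficient of x^n in the EGF (e^x - 1)^k / k!.

86526


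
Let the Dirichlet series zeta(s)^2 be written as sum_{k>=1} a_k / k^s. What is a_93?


The Dirichlet convolution of the constant function 1 with itself gives (1 * 1)(k) = sum_{d | k} 1 = d(k), the number of positive divisors of k.
Since zeta(s) = sum_{k>=1} 1/k^s, we have zeta(s)^2 = sum_{k>=1} d(k)/k^s, so a_k = d(k).
For k = 93: the divisors are 1, 3, 31, 93.
Count = 4.

4


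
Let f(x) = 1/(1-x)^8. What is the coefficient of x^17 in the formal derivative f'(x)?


Differentiate: d/dx [ 1/(1-x)^r ] = r / (1-x)^(r+1).
Here r = 8, so f'(x) = 8 / (1-x)^9.
The expansion of 1/(1-x)^(r+1) has coefficient of x^n equal to C(n+r, r).
So the coefficient of x^17 in f'(x) is
8 * C(25, 8) = 8 * 1081575 = 8652600

8652600


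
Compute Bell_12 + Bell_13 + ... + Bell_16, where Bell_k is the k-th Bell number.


Recall Bell_k counts set partitions of a k-set (with Bell_0 = 1 by convention).
Bell_12 through Bell_16: 4213597, 27644437, 190899322, 1382958545, 10480142147
Sum = 4213597 + 27644437 + 190899322 + 1382958545 + 10480142147 = 12085858048.

12085858048


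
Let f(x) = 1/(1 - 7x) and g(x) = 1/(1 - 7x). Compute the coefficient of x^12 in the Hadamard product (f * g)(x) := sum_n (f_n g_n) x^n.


f has coefficients f_k = 7^k and g has coefficients g_k = 7^k, so the Hadamard product has coefficient (f*g)_k = 7^k * 7^k = 49^k.
For k = 12: 49^12 = 191581231380566414401.

191581231380566414401


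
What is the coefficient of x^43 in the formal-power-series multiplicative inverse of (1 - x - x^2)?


Let the inverse be f(x) = sum_{k>=0} a_k x^k. From f(x) * (1 - x - x^2) = 1 and matching coefficients:
 x^0: a_0 = 1.
 x^1: a_1 - a_0 = 0, so a_1 = 1.
 x^k (k >= 2): a_k - a_{k-1} - a_{k-2} = 0, i.e. a_k = a_{k-1} + a_{k-2}.
This is the Fibonacci-type recurrence shifted so that a_0 = a_1 = 1.
Iterating: a_0=1, a_1=1, a_2=2, a_3=3, a_4=5, a_5=8, a_6=13, a_7=21, a_8=34, a_9=55, ...
a_43 = 701408733.

701408733


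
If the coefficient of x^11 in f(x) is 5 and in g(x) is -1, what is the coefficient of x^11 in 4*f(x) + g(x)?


Scalar multiplication scales coefficients: 4 * 5 = 20.
Then add the g coefficient: 20 + -1
= 19

19


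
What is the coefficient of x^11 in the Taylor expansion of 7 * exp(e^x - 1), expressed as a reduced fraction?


exp(e^x - 1) = sum_{k>=0} Bell_k x^k / k!, where Bell_k is the k-th Bell number.
So the coefficient of x^11 is 7 * Bell_11 / 11!.
Computing: Bell_11 = 678570 and 11! = 39916800, giving
7 * 678570/39916800 = 22619/190080.

22619/190080


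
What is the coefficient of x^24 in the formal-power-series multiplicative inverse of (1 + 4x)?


The inverse is 1/(1 + 4x). Apply the geometric identity 1/(1 - y) = sum_{k>=0} y^k with y = -4x:
1/(1 + 4x) = sum_{k>=0} (-4)^k x^k.
So the coefficient of x^24 is (-4)^24 = 281474976710656.

281474976710656


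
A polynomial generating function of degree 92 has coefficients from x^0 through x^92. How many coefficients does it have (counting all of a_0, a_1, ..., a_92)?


A polynomial of degree 92 takes the form a_0 + a_1 x + ... + a_92 x^92.
The number of coefficients is 92 + 1 = 93.

93


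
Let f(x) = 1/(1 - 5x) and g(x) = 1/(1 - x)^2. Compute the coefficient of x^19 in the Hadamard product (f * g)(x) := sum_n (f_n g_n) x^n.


f has coefficients f_k = 5^k. For g = 1/(1 - x)^2 the coefficient is g_k = C(k + 1, 1) = k + 1. The Hadamard coefficient is (f * g)_k = 5^k * (k + 1).
For k = 19: 5^19 * 20 = 19073486328125 * 20 = 381469726562500.

381469726562500


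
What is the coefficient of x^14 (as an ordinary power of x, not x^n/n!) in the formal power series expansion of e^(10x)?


The exponential series is e^y = sum_{k>=0} y^k / k!. Substituting y = 10x gives
e^(10x) = sum_{k>=0} 10^k x^k / k!.
So the coefficient of x^n is a^n/n! with a = 10, n = 14:
10^14 / 14! = 100000000000000/87178291200 = 1953125000/1702701

1953125000/1702701


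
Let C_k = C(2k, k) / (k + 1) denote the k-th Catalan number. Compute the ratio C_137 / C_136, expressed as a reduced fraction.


Using C_k = (2k)! / (k! (k+1)!), the ratio C_{k+1}/C_k simplifies to
C_{k+1}/C_k = [(2k+2)! / ((k+1)! (k+2)!)] * [k! (k+1)! / (2k)!]
 = (2k+2)(2k+1) / ((k+1)(k+2)) = 2(2k+1) / (k+2).
For k = 136: 2(2*136 + 1) / (136 + 2) = 546/138 = 91/23.

91/23


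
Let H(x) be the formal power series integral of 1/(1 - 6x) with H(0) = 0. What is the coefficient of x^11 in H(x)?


1/(1 - 6x) = sum_{k>=0} 6^k x^k. Integrating termwise with H(0) = 0:
H(x) = sum_{k>=0} 6^k x^(k+1) / (k+1) = sum_{m>=1} 6^(m-1) x^m / m.
For m = 11: 6^10/11 = 60466176/11 = 60466176/11.

60466176/11


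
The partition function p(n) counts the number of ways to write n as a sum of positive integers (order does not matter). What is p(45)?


Using the generating function prod_{k>=1} 1/(1-x^k), we compute p(45).
By dynamic programming over parts 1 through 45:
p(45) = 89134

89134


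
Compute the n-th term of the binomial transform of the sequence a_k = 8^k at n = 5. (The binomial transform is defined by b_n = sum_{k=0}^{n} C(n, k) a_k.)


With a_k = 8^k, b_n = sum_{k=0}^{n} C(n, k) 8^k = (1 + 8)^n by the binomial theorem.
For n = 5: (1 + 8)^5 = 9^5 = 59049.

59049


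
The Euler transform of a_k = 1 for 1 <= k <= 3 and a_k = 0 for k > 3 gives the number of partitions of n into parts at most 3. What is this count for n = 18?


Partitions of 18 into parts at most 3:
Using generating function (1-x)^(-1)(1-x^2)^(-1)(1-x^3)^(-1),
the coefficient of x^18 = 37

37


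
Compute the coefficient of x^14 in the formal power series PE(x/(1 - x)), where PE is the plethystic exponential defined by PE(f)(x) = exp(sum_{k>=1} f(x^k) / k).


For f(x) = x/(1 - x) we have
sum_{k>=1} f(x^k) / k = sum_{k>=1} (1/k) * x^k / (1 - x^k) = sum_{k, m >= 1} x^(k m) / k,
which after exponentiating simplifies to
PE(x/(1 - x)) = prod_{k>=1} 1 / (1 - x^k).
This is the generating function for the partition function p(n), so the coefficient of x^14 is p(14).
Computing p(14) by dynamic programming over parts 1, 2, ..., 14: p(14) = 135.

135


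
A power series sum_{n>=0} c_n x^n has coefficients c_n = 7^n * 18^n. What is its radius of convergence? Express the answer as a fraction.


By the root test (Cauchy-Hadamard), the radius is R = 1 / limsup_n |c_n|^(1/n).
Here |c_n|^(1/n) = (7^n * 18^n)^(1/n) = 7 * 18 = 126 for all n.
So R = 1/126 = 1/126.

1/126


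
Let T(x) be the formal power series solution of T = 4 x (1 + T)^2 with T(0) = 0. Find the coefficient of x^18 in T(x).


Apply the Lagrange inversion formula: if T = 4 x * phi(T) with phi(t) = (1 + t)^2, then [x^n] T = 4^n * (1/n) [t^(n-1)] phi(t)^n = 4^n * (1/n) [t^(n-1)] (1 + t)^(2n) = 4^n * (1/n) C(2n, n-1).
Using the identity C(2n, n-1) = C(2n, n) * n / (n+1), the unscaled factor equals C(2n, n) / (n+1) = C_n, the n-th Catalan number.
For n = 18: C_18 = C(36, 18) / 19 = 9075135300/19 = 477638700.
With the 4^18 = 68719476736 factor, the coefficient is 68719476736 * 477638700 = 32823081532863283200.

32823081532863283200


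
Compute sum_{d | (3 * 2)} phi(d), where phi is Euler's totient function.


First, 3 * 2 = 6. One classical identity is sum_{d | n} phi(d) = n (each k in [1, n] has a unique gcd with n, and among the k's with gcd(k, n) = n/d there are phi(d) of them). So the sum equals 6. We also verify directly:
Divisors of 6: 1, 2, 3, 6.
phi values: 1, 1, 2, 2.
Sum = 6.

6


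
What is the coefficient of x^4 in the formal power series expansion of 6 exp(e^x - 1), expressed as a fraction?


exp(e^x - 1) is the exponential generating function for the Bell numbers Bell_k: exp(e^x - 1) = sum_{k>=0} Bell_k x^k / k!.
So the coefficient of x^4 in 6 exp(e^x - 1) is 6 Bell_4 / 4!.
Computing: Bell_4 = 15 and 4! = 24, giving
6 * 15/24 = 15/4.

15/4


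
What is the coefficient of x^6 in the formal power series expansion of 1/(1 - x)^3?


The negative binomial / multiset identity is
1/(1 - x)^r = sum_{k>=0} C(k + r - 1, r - 1) x^k.
Here r = 3 and k = 6, so the coefficient is
C(6 + 2, 2) = C(8, 2)
= 28

28


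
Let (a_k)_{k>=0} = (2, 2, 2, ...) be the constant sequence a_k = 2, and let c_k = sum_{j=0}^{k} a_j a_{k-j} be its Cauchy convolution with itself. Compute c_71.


Since a_j = 2 for all j >= 0, the convolution sum becomes
c_k = sum_{j=0}^{k} 2 * 2 = 4 * (k + 1).
Equivalently, the generating function of (a_k) is 2/(1 - x) and its square is 4/(1 - x)^2 = sum_{k>=0} 4(k + 1) x^k.
For k = 71: 4 * 72 = 288.

288


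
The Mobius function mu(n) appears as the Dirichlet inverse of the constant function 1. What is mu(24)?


24 has a squared prime factor, so mu(24) = 0.
Factorization reveals a repeated prime.

0


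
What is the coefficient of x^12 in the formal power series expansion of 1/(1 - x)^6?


The expansion 1/(1 - x)^r = sum_{k>=0} C(k + r - 1, r - 1) x^k follows from the multiset / negative-binomial theorem (or from repeated differentiation of the geometric series).
For r = 6 and k = 12:
C(17, 5) = 355687428096000 / (120 * 479001600) = 6188.

6188


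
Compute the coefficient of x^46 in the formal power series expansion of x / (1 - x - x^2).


Let f(x) = sum_{k>=0} a_k x^k. Multiplying f(x) * (1 - x - x^2) = x and matching coefficients gives a_0 = 0, a_1 = 1, and a_k = a_{k-1} + a_{k-2} for k >= 2. These are the Fibonacci numbers F_k.
Iterating from F_0 = 0, F_1 = 1:
F_0=0, F_1=1, F_2=1, F_3=2, F_4=3, F_5=5, F_6=8, F_7=13, F_8=21, F_9=34, ...
F_46 = 1836311903.

1836311903


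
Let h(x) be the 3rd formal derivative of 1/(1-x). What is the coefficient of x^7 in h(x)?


Differentiating 3 times: d^3/dx^3 [1/(1-x)] = 3!/(1-x)^4.
The expansion 1/(1-x)^4 = sum_{k>=0} C(k+3, 3) x^k, so the coefficient of x^n in 3!/(1-x)^4 is 3! * C(n+3, 3).
For n = 7: 6 * C(10, 3) = 6 * 120 = 720

720


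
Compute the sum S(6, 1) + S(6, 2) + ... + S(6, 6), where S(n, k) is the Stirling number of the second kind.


By definition, S(n, k) counts partitions of an n-set into exactly k nonempty blocks.
Computing row n = 6 for k = 1..6:
S(6, k): 1, 31, 90, 65, 15, 1
Sum = 203. (This equals Bell_6 since the sum runs over all k.)

203


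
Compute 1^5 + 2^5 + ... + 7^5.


This power sum has a closed form given by Faulhaber's formula
sum_{k=1}^{m} k^p = (1 / (p + 1)) * sum_{j=0}^{p} C(p + 1, j) B_j m^(p + 1 - j),
but for small m direct computation is fastest:
1 + 32 + 243 + 1024 + 3125 + 7776 + 16807 = 29008.

29008


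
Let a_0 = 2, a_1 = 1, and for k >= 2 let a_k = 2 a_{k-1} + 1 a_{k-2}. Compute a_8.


Iterating the recurrence forward:
a_0 = 2
a_1 = 1
a_2 = 2*1 + 1*2 = 4
a_3 = 2*4 + 1*1 = 9
a_4 = 2*9 + 1*4 = 22
a_5 = 2*22 + 1*9 = 53
a_6 = 2*53 + 1*22 = 128
a_7 = 2*128 + 1*53 = 309
a_8 = 2*309 + 1*128 = 746
So a_8 = 746.

746


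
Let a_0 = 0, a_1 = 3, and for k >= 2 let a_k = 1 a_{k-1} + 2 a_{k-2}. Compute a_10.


Iterating the recurrence forward:
a_0 = 0
a_1 = 3
a_2 = 1*3 + 2*0 = 3
a_3 = 1*3 + 2*3 = 9
a_4 = 1*9 + 2*3 = 15
a_5 = 1*15 + 2*9 = 33
a_6 = 1*33 + 2*15 = 63
a_7 = 1*63 + 2*33 = 129
a_8 = 1*129 + 2*63 = 255
a_9 = 1*255 + 2*129 = 513
a_10 = 1*513 + 2*255 = 1023
So a_10 = 1023.

1023


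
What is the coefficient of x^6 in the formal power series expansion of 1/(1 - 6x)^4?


The general identity 1/(1 - c x)^r = sum_{k>=0} c^k C(k + r - 1, r - 1) x^k follows by substituting y = c x into 1/(1 - y)^r = sum_{k>=0} C(k + r - 1, r - 1) y^k.
For c = 6, r = 4, k = 6:
6^6 * C(9, 3) = 46656 * 84 = 3919104.

3919104


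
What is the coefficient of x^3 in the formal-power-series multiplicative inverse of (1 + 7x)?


The inverse is 1/(1 + 7x). Apply the geometric identity 1/(1 - y) = sum_{k>=0} y^k with y = -7x:
1/(1 + 7x) = sum_{k>=0} (-7)^k x^k.
So the coefficient of x^3 is (-7)^3 = -343.

-343


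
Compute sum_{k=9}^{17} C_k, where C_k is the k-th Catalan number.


C_9 through C_17: 4862, 16796, 58786, 208012, 742900, 2674440, 9694845, 35357670, 129644790
Sum = 4862 + 16796 + 58786 + 208012 + 742900 + 2674440 + 9694845 + 35357670 + 129644790
= 178403101

178403101


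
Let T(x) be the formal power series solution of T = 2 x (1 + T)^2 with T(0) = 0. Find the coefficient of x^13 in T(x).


Apply the Lagrange inversion formula: if T = 2 x * phi(T) with phi(t) = (1 + t)^2, then [x^n] T = 2^n * (1/n) [t^(n-1)] phi(t)^n = 2^n * (1/n) [t^(n-1)] (1 + t)^(2n) = 2^n * (1/n) C(2n, n-1).
Using the identity C(2n, n-1) = C(2n, n) * n / (n+1), the unscaled factor equals C(2n, n) / (n+1) = C_n, the n-th Catalan number.
For n = 13: C_13 = C(26, 13) / 14 = 10400600/14 = 742900.
With the 2^13 = 8192 factor, the coefficient is 8192 * 742900 = 6085836800.

6085836800


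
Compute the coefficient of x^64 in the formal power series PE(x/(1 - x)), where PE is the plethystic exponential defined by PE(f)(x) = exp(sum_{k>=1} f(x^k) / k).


For f(x) = x/(1 - x) we have
sum_{k>=1} f(x^k) / k = sum_{k>=1} (1/k) * x^k / (1 - x^k) = sum_{k, m >= 1} x^(k m) / k,
which after exponentiating simplifies to
PE(x/(1 - x)) = prod_{k>=1} 1 / (1 - x^k).
This is the generating function for the partition function p(n), so the coefficient of x^64 is p(64).
Computing p(64) by dynamic programming over parts 1, 2, ..., 64: p(64) = 1741630.

1741630


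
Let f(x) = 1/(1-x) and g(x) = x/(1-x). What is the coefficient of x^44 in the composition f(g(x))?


First simplify the composition: f(g(x)) = 1/(1 - x/(1-x)) = (1-x)/((1-x) - x) = (1-x)/(1-2x).
Now extract the coefficient. Write (1-x)/(1-2x) = 1/(1-2x) - x/(1-2x).
The coefficient of x^n in 1/(1-2x) is 2^n, and in x/(1-2x) is 2^(n-1) (for n >= 1).
So the coefficient of x^44 is 2^44 - 2^43 = 17592186044416 - 8796093022208 = 8796093022208.

8796093022208


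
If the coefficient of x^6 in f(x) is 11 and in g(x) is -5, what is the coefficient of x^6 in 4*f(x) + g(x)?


Scalar multiplication scales coefficients: 4 * 11 = 44.
Then add the g coefficient: 44 + -5
= 39

39


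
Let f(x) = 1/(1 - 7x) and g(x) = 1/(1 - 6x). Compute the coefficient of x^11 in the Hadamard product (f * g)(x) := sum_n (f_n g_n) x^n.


f has coefficients f_k = 7^k and g has coefficients g_k = 6^k, so the Hadamard product has coefficient (f*g)_k = 7^k * 6^k = 42^k.
For k = 11: 42^11 = 717368321110468608.

717368321110468608


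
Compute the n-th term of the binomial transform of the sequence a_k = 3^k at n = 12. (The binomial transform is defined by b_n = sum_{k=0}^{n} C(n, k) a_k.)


With a_k = 3^k, b_n = sum_{k=0}^{n} C(n, k) 3^k = (1 + 3)^n by the binomial theorem.
For n = 12: (1 + 3)^12 = 4^12 = 16777216.

16777216


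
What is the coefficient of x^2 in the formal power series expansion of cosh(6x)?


The Maclaurin series is cosh(t) = sum_{m>=0} t^(2m) / (2m)!, so substituting t = 6x, only even powers of x are nonzero, with coefficient of x^(2m) equal to 6^(2m) / (2m)!.
For x^2 the coefficient is 6^2/2! = 36/2 = 18.

18


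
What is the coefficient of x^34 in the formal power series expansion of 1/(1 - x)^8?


The negative binomial / multiset identity is
1/(1 - x)^r = sum_{k>=0} C(k + r - 1, r - 1) x^k.
Here r = 8 and k = 34, so the coefficient is
C(34 + 7, 7) = C(41, 7)
= 22481940

22481940


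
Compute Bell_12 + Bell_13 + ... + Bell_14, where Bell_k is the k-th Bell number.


Recall Bell_k counts set partitions of a k-set (with Bell_0 = 1 by convention).
Bell_12 through Bell_14: 4213597, 27644437, 190899322
Sum = 4213597 + 27644437 + 190899322 = 222757356.

222757356


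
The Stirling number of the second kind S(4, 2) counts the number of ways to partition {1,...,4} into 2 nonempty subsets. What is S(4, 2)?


Using the explicit formula S(n,k) = (1/k!) sum_{j=0}^{k} (-1)^(k-j) C(k,j) j^n:
S(4, 2) = 7
Equivalently, S(n,k) is n! times the coefficient of x^n in the EGF (e^x - 1)^k / k!.

7


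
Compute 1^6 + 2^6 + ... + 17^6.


This power sum has a closed form given by Faulhaber's formula
sum_{k=1}^{m} k^p = (1 / (p + 1)) * sum_{j=0}^{p} C(p + 1, j) B_j m^(p + 1 - j),
but for small m direct computation is fastest:
1 + 64 + 729 + 4096 + 15625 + 46656 + 117649 + 262144 + 531441 + 1000000 + 1771561 + 2985984 + 4826809 + 7529536 + 11390625 + 16777216 + 24137569 = 71397705.

71397705


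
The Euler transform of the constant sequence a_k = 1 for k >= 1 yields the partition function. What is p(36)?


The Euler transform converts the sequence a_k = 1 into the number of integer partitions.
Using the recurrence or dynamic programming:
p(36) = 17977

17977


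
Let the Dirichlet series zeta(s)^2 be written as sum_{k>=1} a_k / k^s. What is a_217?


The Dirichlet convolution of the constant function 1 with itself gives (1 * 1)(k) = sum_{d | k} 1 = d(k), the number of positive divisors of k.
Since zeta(s) = sum_{k>=1} 1/k^s, we have zeta(s)^2 = sum_{k>=1} d(k)/k^s, so a_k = d(k).
For k = 217: the divisors are 1, 7, 31, 217.
Count = 4.

4


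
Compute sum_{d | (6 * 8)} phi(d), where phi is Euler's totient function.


First, 6 * 8 = 48. One classical identity is sum_{d | n} phi(d) = n (each k in [1, n] has a unique gcd with n, and among the k's with gcd(k, n) = n/d there are phi(d) of them). So the sum equals 48. We also verify directly:
Divisors of 48: 1, 2, 3, 4, 6, 8, 12, 16, 24, 48.
phi values: 1, 1, 2, 2, 2, 4, 4, 8, 8, 16.
Sum = 48.

48


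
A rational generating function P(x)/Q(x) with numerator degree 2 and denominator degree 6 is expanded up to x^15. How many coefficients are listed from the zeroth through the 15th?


Expanding up to x^15 gives the coefficients for x^0, x^1, ..., x^15.
That is 15 + 1 = 16 coefficients in total.

16


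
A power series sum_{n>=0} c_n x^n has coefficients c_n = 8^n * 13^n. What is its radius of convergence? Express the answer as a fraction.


By the root test (Cauchy-Hadamard), the radius is R = 1 / limsup_n |c_n|^(1/n).
Here |c_n|^(1/n) = (8^n * 13^n)^(1/n) = 8 * 13 = 104 for all n.
So R = 1/104 = 1/104.

1/104


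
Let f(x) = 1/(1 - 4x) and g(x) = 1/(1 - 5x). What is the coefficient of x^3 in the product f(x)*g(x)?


The coefficient of x^n in f*g is the Cauchy product: sum_{k=0}^{n} a^k * b^(n-k).
With a=4, b=5, n=3:
sum_{k=0}^{3} 4^k * 5^(3-k)
= 369

369


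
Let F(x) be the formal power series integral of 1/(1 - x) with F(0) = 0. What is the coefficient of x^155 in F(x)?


1/(1 - x) = sum_{k>=0} x^k. Integrating termwise and using F(0) = 0 gives
F(x) = sum_{k>=0} x^(k+1) / (k+1) = sum_{m>=1} x^m / m = -ln(1 - x).
So the coefficient of x^155 is 1/155 = 1/155.

1/155


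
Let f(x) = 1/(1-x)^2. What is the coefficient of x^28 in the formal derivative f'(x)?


Differentiate: d/dx [ 1/(1-x)^r ] = r / (1-x)^(r+1).
Here r = 2, so f'(x) = 2 / (1-x)^3.
The expansion of 1/(1-x)^(r+1) has coefficient of x^n equal to C(n+r, r).
So the coefficient of x^28 in f'(x) is
2 * C(30, 2) = 2 * 435 = 870

870


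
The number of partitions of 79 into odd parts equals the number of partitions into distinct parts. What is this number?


Computing partitions of 79 into odd parts (1, 3, 5, ...):
Using the generating function prod_{k>=0} 1/(1-x^(2k+1)),
the count is 70488

70488


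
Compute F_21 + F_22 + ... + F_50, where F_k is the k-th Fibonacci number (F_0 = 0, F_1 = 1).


Use the identity sum_{k=0}^{N} F_k = F_{N+2} - 1 (which follows from F_{k+2} - F_{k+1} = F_k). Then
sum_{k=21}^{50} F_k = (F_{52} - 1) - (F_{22} - 1) = F_{52} - F_{22}.
Computing: F_{52} = 32951280099, F_{22} = 17711, so
Sum = 32951280099 - 17711 = 32951262388.

32951262388


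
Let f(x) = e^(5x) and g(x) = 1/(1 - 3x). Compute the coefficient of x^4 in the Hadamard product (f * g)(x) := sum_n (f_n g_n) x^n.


Expanding: f_k = 5^k/k! (from e^(5x)) and g_k = 3^k (from 1/(1 - 3x)). So the Hadamard coefficient (f * g)_k = 5^k 3^k / k! = (15)^k / k!.
For k = 4: 15^4/4! = 50625/24 = 16875/8.

16875/8
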